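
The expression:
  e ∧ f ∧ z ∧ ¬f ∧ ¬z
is never true.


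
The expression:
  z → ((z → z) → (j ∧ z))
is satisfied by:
  {j: True, z: False}
  {z: False, j: False}
  {z: True, j: True}


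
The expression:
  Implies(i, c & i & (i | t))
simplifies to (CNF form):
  c | ~i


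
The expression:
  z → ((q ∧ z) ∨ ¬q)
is always true.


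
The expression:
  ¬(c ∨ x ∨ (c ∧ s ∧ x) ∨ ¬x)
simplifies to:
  False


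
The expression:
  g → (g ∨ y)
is always true.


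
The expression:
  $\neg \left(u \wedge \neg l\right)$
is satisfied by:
  {l: True, u: False}
  {u: False, l: False}
  {u: True, l: True}


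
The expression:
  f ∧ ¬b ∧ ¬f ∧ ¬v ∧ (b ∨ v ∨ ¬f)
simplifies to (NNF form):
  False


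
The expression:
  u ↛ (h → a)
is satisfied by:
  {h: True, u: True, a: False}


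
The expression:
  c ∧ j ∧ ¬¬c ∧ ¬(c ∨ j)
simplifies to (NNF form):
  False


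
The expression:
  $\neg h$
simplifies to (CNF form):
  $\neg h$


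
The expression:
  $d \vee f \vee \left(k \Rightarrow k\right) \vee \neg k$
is always true.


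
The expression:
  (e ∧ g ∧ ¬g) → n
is always true.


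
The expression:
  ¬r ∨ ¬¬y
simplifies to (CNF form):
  y ∨ ¬r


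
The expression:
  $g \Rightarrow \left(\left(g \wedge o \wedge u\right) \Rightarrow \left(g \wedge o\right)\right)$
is always true.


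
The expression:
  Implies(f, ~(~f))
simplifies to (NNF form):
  True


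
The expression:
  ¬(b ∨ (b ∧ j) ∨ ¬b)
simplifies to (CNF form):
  False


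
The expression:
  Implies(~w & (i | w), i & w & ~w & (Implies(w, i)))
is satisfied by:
  {w: True, i: False}
  {i: False, w: False}
  {i: True, w: True}


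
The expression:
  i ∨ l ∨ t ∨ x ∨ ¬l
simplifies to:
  True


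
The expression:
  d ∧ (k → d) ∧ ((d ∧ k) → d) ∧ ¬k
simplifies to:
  d ∧ ¬k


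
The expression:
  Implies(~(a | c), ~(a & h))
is always true.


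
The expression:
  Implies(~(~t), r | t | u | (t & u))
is always true.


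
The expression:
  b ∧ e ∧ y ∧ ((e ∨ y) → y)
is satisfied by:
  {e: True, b: True, y: True}


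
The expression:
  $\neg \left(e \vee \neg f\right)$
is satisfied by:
  {f: True, e: False}


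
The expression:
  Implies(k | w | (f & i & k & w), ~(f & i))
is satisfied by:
  {w: False, k: False, i: False, f: False}
  {k: True, f: False, w: False, i: False}
  {w: True, f: False, k: False, i: False}
  {k: True, w: True, f: False, i: False}
  {f: True, w: False, k: False, i: False}
  {f: True, k: True, w: False, i: False}
  {f: True, w: True, k: False, i: False}
  {f: True, k: True, w: True, i: False}
  {i: True, f: False, w: False, k: False}
  {i: True, k: True, f: False, w: False}
  {i: True, w: True, f: False, k: False}
  {i: True, k: True, w: True, f: False}
  {i: True, f: True, w: False, k: False}


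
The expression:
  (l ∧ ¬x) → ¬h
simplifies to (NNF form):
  x ∨ ¬h ∨ ¬l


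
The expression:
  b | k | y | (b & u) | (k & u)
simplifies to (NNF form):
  b | k | y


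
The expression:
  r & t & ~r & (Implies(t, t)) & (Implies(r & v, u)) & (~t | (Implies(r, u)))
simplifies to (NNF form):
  False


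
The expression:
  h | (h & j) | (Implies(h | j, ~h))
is always true.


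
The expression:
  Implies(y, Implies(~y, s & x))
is always true.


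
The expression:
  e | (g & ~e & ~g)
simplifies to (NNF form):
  e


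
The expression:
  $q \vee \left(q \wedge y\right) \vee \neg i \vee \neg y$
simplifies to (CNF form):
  $q \vee \neg i \vee \neg y$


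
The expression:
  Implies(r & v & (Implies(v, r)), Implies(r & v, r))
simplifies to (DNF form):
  True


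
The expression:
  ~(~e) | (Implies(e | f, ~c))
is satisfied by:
  {e: True, c: False, f: False}
  {c: False, f: False, e: False}
  {f: True, e: True, c: False}
  {f: True, c: False, e: False}
  {e: True, c: True, f: False}
  {c: True, e: False, f: False}
  {f: True, c: True, e: True}


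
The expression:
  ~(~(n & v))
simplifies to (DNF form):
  n & v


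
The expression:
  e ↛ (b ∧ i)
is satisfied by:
  {e: True, b: False, i: False}
  {i: True, e: True, b: False}
  {b: True, e: True, i: False}


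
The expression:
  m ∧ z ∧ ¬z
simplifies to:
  False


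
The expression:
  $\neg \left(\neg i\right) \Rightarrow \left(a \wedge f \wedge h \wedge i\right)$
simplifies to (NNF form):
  $\left(a \wedge f \wedge h\right) \vee \neg i$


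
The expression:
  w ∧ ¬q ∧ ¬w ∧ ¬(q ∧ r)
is never true.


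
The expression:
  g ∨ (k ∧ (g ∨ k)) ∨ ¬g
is always true.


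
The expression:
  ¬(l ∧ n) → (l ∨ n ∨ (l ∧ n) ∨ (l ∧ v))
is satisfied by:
  {n: True, l: True}
  {n: True, l: False}
  {l: True, n: False}


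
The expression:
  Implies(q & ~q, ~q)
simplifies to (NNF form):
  True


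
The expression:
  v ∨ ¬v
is always true.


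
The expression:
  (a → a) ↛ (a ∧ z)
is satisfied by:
  {z: False, a: False}
  {a: True, z: False}
  {z: True, a: False}


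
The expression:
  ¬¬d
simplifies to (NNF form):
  d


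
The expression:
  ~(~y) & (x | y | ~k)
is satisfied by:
  {y: True}


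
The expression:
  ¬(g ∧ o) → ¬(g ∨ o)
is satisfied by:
  {o: False, g: False}
  {g: True, o: True}


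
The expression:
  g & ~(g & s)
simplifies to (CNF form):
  g & ~s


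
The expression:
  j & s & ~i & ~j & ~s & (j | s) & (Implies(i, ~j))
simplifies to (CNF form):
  False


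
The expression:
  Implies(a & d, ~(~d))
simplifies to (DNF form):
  True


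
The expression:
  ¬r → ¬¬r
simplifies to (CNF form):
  r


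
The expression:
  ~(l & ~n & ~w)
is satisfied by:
  {n: True, w: True, l: False}
  {n: True, l: False, w: False}
  {w: True, l: False, n: False}
  {w: False, l: False, n: False}
  {n: True, w: True, l: True}
  {n: True, l: True, w: False}
  {w: True, l: True, n: False}


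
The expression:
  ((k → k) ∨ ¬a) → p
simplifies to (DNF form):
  p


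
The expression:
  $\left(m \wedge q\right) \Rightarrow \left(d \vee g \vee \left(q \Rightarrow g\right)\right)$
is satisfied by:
  {d: True, g: True, m: False, q: False}
  {d: True, g: False, m: False, q: False}
  {g: True, d: False, m: False, q: False}
  {d: False, g: False, m: False, q: False}
  {d: True, q: True, g: True, m: False}
  {d: True, q: True, g: False, m: False}
  {q: True, g: True, d: False, m: False}
  {q: True, d: False, g: False, m: False}
  {d: True, m: True, g: True, q: False}
  {d: True, m: True, g: False, q: False}
  {m: True, g: True, d: False, q: False}
  {m: True, d: False, g: False, q: False}
  {q: True, m: True, d: True, g: True}
  {q: True, m: True, d: True, g: False}
  {q: True, m: True, g: True, d: False}


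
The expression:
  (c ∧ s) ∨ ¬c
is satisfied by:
  {s: True, c: False}
  {c: False, s: False}
  {c: True, s: True}


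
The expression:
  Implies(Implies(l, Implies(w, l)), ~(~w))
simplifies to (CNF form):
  w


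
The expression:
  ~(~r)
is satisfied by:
  {r: True}


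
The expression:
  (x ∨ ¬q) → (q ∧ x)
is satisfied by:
  {q: True}


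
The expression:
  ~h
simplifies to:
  ~h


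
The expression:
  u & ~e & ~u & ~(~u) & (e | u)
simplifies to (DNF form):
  False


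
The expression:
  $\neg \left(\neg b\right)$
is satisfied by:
  {b: True}


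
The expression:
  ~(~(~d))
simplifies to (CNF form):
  ~d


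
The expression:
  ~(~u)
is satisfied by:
  {u: True}


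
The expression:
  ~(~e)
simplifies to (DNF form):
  e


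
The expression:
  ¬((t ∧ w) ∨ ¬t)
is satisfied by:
  {t: True, w: False}


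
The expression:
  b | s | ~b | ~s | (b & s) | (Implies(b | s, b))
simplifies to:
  True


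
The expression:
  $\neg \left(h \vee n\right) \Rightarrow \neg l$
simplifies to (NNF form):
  $h \vee n \vee \neg l$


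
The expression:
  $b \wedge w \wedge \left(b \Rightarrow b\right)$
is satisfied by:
  {w: True, b: True}


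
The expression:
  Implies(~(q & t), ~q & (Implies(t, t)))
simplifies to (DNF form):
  t | ~q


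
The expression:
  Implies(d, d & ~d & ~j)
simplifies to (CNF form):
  ~d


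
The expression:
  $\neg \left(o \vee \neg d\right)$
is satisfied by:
  {d: True, o: False}


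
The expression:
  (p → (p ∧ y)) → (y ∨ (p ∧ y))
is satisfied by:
  {y: True, p: True}
  {y: True, p: False}
  {p: True, y: False}


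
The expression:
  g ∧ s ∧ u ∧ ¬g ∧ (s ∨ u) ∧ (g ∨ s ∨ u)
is never true.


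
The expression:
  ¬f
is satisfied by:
  {f: False}


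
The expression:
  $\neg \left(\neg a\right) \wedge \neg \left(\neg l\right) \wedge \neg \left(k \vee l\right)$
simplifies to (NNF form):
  $\text{False}$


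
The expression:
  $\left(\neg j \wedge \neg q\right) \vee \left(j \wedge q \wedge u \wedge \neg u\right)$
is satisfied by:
  {q: False, j: False}


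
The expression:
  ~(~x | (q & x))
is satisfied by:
  {x: True, q: False}


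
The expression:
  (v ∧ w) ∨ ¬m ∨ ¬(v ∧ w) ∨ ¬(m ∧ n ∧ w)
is always true.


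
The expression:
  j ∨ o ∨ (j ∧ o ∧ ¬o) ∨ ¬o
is always true.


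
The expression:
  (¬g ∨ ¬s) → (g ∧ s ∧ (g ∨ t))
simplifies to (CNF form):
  g ∧ s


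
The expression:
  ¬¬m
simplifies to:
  m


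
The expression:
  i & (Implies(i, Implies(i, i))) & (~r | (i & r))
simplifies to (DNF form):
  i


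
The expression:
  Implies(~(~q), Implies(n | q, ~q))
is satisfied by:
  {q: False}


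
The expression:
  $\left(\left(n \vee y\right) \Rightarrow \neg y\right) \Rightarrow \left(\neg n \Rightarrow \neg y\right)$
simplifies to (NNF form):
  $\text{True}$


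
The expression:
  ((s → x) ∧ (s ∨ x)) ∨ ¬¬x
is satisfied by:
  {x: True}


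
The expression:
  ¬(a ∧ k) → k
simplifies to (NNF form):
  k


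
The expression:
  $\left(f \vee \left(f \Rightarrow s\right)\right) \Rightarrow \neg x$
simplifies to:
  $\neg x$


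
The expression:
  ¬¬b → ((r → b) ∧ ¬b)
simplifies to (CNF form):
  ¬b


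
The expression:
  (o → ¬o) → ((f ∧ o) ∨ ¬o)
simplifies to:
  True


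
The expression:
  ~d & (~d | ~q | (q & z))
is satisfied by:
  {d: False}


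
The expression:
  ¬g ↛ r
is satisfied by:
  {r: True, g: False}
  {g: False, r: False}
  {g: True, r: True}


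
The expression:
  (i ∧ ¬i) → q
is always true.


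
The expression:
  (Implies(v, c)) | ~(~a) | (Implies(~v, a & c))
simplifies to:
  True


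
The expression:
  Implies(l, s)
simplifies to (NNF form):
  s | ~l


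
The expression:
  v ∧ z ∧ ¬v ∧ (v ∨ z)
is never true.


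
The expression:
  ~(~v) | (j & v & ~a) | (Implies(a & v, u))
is always true.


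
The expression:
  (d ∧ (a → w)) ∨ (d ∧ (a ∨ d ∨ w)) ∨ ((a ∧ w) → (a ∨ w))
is always true.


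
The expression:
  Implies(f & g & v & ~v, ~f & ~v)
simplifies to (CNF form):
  True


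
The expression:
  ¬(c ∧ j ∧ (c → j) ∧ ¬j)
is always true.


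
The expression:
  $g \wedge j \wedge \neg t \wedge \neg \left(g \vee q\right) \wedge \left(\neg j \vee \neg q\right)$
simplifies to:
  $\text{False}$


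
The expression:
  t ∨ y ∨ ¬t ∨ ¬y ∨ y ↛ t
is always true.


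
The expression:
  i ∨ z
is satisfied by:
  {i: True, z: True}
  {i: True, z: False}
  {z: True, i: False}


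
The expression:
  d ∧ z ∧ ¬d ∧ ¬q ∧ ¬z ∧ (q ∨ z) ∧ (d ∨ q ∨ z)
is never true.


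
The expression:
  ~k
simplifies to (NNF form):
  ~k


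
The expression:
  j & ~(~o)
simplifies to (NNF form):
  j & o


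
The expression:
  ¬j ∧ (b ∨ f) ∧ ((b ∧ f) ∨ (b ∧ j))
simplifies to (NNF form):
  b ∧ f ∧ ¬j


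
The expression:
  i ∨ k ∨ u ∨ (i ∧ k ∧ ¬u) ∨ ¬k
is always true.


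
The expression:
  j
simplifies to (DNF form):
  j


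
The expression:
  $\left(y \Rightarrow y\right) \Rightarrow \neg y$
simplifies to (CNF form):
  $\neg y$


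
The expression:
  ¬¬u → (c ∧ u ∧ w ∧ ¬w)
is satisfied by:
  {u: False}


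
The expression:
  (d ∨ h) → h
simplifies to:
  h ∨ ¬d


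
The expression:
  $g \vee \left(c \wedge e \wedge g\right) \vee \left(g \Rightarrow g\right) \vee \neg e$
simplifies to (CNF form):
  $\text{True}$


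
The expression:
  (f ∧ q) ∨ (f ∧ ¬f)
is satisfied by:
  {f: True, q: True}


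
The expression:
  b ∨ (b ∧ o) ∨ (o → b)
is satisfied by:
  {b: True, o: False}
  {o: False, b: False}
  {o: True, b: True}


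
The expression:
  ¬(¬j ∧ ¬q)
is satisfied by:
  {q: True, j: True}
  {q: True, j: False}
  {j: True, q: False}


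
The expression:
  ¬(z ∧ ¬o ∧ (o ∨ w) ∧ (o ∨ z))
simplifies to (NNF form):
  o ∨ ¬w ∨ ¬z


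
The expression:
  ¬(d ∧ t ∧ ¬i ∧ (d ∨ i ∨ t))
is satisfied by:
  {i: True, t: False, d: False}
  {t: False, d: False, i: False}
  {i: True, d: True, t: False}
  {d: True, t: False, i: False}
  {i: True, t: True, d: False}
  {t: True, i: False, d: False}
  {i: True, d: True, t: True}


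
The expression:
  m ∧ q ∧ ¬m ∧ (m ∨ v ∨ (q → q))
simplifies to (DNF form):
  False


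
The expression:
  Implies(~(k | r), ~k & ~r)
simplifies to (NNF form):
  True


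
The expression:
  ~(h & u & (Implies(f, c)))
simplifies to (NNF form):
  ~h | ~u | (f & ~c)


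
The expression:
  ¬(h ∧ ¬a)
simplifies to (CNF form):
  a ∨ ¬h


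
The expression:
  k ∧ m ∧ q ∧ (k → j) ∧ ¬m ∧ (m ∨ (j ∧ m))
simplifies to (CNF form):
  False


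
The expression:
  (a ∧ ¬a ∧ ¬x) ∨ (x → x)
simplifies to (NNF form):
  True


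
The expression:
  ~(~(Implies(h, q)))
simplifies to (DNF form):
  q | ~h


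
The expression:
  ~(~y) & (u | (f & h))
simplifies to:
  y & (f | u) & (h | u)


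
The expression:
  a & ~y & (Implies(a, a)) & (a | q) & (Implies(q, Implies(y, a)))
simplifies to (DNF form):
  a & ~y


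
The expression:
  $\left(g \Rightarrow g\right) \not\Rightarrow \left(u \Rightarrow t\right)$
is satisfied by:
  {u: True, t: False}


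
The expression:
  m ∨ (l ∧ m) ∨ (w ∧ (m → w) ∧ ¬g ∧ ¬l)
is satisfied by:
  {m: True, w: True, l: False, g: False}
  {m: True, l: False, g: False, w: False}
  {m: True, w: True, g: True, l: False}
  {m: True, g: True, l: False, w: False}
  {m: True, w: True, l: True, g: False}
  {m: True, l: True, g: False, w: False}
  {m: True, w: True, g: True, l: True}
  {m: True, g: True, l: True, w: False}
  {w: True, l: False, g: False, m: False}


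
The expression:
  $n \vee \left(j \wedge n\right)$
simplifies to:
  $n$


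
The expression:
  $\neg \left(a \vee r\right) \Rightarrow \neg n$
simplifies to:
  $a \vee r \vee \neg n$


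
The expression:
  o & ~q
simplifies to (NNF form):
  o & ~q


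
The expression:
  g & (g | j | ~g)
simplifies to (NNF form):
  g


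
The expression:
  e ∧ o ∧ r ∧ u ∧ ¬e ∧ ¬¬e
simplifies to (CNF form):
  False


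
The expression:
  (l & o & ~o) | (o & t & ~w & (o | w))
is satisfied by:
  {t: True, o: True, w: False}


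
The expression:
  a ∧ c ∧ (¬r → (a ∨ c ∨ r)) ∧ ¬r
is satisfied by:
  {a: True, c: True, r: False}


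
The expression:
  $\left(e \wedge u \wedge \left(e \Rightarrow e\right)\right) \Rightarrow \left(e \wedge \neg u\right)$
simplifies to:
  $\neg e \vee \neg u$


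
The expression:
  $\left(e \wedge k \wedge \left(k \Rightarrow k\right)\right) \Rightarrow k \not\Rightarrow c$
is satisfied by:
  {k: False, c: False, e: False}
  {e: True, k: False, c: False}
  {c: True, k: False, e: False}
  {e: True, c: True, k: False}
  {k: True, e: False, c: False}
  {e: True, k: True, c: False}
  {c: True, k: True, e: False}


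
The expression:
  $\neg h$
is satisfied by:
  {h: False}


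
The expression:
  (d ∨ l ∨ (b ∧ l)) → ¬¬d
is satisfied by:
  {d: True, l: False}
  {l: False, d: False}
  {l: True, d: True}


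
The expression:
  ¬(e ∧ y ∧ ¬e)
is always true.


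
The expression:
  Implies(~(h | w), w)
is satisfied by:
  {h: True, w: True}
  {h: True, w: False}
  {w: True, h: False}


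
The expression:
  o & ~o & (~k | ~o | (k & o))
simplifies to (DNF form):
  False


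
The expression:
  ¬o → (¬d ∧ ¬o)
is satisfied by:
  {o: True, d: False}
  {d: False, o: False}
  {d: True, o: True}


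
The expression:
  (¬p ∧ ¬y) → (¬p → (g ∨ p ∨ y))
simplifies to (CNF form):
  g ∨ p ∨ y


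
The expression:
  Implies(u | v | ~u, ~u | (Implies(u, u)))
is always true.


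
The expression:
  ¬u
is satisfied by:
  {u: False}


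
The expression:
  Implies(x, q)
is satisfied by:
  {q: True, x: False}
  {x: False, q: False}
  {x: True, q: True}


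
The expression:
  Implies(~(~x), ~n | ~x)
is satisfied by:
  {x: False, n: False}
  {n: True, x: False}
  {x: True, n: False}


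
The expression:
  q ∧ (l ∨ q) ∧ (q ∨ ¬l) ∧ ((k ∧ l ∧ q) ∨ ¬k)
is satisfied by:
  {l: True, q: True, k: False}
  {q: True, k: False, l: False}
  {l: True, k: True, q: True}


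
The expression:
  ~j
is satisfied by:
  {j: False}


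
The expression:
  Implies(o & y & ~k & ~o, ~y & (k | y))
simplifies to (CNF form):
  True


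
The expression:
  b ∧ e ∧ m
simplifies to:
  b ∧ e ∧ m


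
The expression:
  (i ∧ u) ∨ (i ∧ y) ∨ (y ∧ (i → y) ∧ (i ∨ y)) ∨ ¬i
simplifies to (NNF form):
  u ∨ y ∨ ¬i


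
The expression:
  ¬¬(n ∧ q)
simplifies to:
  n ∧ q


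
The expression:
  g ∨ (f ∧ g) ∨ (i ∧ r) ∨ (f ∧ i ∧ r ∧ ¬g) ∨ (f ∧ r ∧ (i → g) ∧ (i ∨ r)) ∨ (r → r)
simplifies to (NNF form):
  True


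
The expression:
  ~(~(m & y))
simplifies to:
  m & y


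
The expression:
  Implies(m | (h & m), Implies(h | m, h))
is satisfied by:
  {h: True, m: False}
  {m: False, h: False}
  {m: True, h: True}


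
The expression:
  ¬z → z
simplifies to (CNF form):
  z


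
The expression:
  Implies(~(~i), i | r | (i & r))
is always true.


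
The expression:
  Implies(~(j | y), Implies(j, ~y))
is always true.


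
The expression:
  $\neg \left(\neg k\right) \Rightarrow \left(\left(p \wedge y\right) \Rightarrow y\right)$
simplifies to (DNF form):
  $\text{True}$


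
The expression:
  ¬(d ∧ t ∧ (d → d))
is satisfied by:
  {t: False, d: False}
  {d: True, t: False}
  {t: True, d: False}


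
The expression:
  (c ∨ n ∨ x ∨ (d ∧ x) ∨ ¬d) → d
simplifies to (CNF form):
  d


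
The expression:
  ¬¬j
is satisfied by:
  {j: True}


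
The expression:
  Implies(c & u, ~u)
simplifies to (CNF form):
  ~c | ~u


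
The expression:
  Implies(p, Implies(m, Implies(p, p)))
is always true.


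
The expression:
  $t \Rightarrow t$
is always true.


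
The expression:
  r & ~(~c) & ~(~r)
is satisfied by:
  {r: True, c: True}


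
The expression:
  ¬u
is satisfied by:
  {u: False}


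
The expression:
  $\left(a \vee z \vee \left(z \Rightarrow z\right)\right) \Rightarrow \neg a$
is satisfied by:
  {a: False}


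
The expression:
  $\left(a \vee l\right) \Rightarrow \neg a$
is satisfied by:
  {a: False}


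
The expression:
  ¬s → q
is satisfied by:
  {q: True, s: True}
  {q: True, s: False}
  {s: True, q: False}


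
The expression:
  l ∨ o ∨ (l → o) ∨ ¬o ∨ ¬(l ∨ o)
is always true.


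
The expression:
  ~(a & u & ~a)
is always true.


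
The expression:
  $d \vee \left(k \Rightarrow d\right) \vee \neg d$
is always true.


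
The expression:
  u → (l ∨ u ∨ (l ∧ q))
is always true.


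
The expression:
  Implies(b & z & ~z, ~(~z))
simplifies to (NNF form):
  True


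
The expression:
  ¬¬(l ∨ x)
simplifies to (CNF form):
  l ∨ x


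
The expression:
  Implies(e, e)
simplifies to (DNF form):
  True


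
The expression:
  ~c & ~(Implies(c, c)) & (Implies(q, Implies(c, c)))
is never true.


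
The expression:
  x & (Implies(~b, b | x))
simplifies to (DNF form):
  x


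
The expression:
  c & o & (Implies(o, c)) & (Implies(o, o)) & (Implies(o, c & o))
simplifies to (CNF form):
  c & o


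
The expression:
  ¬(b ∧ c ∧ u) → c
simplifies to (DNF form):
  c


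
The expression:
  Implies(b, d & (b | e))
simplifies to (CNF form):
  d | ~b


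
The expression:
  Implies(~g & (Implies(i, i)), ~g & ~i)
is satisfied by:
  {g: True, i: False}
  {i: False, g: False}
  {i: True, g: True}


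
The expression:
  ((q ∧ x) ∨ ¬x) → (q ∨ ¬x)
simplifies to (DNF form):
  True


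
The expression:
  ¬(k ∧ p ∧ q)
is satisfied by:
  {p: False, k: False, q: False}
  {q: True, p: False, k: False}
  {k: True, p: False, q: False}
  {q: True, k: True, p: False}
  {p: True, q: False, k: False}
  {q: True, p: True, k: False}
  {k: True, p: True, q: False}


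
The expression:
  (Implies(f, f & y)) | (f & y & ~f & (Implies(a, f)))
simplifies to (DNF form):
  y | ~f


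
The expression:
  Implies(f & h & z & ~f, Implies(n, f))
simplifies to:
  True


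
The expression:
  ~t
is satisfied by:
  {t: False}


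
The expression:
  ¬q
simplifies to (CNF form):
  ¬q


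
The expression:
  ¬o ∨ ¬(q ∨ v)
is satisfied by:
  {q: False, o: False, v: False}
  {v: True, q: False, o: False}
  {q: True, v: False, o: False}
  {v: True, q: True, o: False}
  {o: True, v: False, q: False}


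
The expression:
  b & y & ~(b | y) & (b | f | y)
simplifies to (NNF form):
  False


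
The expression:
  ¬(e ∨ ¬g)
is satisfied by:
  {g: True, e: False}


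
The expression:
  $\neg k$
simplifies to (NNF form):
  $\neg k$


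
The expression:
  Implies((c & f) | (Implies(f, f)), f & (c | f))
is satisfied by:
  {f: True}


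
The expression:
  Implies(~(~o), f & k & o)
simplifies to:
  ~o | (f & k)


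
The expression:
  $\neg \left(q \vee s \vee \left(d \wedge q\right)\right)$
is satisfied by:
  {q: False, s: False}


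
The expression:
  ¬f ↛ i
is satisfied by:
  {i: True, f: False}
  {f: False, i: False}
  {f: True, i: True}


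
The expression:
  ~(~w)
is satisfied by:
  {w: True}


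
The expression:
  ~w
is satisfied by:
  {w: False}


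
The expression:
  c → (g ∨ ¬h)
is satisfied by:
  {g: True, h: False, c: False}
  {h: False, c: False, g: False}
  {g: True, c: True, h: False}
  {c: True, h: False, g: False}
  {g: True, h: True, c: False}
  {h: True, g: False, c: False}
  {g: True, c: True, h: True}


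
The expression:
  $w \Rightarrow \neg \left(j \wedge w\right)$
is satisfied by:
  {w: False, j: False}
  {j: True, w: False}
  {w: True, j: False}


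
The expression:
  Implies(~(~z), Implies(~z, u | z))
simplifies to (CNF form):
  True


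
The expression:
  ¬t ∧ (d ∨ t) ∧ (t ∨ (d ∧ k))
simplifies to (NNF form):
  d ∧ k ∧ ¬t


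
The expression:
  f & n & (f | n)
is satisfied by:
  {f: True, n: True}


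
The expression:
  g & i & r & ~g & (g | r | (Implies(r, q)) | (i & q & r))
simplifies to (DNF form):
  False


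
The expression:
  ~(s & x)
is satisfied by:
  {s: False, x: False}
  {x: True, s: False}
  {s: True, x: False}


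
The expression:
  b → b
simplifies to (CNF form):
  True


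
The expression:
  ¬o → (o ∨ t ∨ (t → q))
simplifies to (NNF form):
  True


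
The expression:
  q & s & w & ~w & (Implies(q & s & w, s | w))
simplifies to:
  False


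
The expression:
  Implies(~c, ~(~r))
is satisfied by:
  {r: True, c: True}
  {r: True, c: False}
  {c: True, r: False}


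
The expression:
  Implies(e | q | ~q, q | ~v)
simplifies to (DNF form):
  q | ~v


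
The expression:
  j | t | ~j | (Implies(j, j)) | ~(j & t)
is always true.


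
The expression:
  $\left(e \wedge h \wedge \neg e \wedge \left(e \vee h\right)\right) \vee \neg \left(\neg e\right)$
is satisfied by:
  {e: True}


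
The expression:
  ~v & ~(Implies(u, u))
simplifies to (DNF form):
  False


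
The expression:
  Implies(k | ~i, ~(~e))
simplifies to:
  e | (i & ~k)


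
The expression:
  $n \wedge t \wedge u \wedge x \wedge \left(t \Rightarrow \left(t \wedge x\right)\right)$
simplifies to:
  $n \wedge t \wedge u \wedge x$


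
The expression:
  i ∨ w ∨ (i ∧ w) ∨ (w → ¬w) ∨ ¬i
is always true.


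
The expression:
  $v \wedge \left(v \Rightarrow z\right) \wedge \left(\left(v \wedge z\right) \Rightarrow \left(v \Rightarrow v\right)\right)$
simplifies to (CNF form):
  $v \wedge z$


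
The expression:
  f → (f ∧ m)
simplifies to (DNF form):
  m ∨ ¬f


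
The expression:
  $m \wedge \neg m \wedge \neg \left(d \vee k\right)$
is never true.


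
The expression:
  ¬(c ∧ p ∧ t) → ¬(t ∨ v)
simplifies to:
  (c ∨ ¬t) ∧ (p ∨ ¬t) ∧ (t ∨ ¬v)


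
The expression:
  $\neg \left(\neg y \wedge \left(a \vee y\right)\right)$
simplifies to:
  $y \vee \neg a$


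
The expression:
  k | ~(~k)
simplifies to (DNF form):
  k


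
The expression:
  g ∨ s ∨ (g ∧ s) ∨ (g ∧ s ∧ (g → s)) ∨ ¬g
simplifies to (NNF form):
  True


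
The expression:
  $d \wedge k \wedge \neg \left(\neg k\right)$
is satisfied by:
  {d: True, k: True}


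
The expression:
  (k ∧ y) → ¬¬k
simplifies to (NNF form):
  True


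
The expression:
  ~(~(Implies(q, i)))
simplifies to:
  i | ~q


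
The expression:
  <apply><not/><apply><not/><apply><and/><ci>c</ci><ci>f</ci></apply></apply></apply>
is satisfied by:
  {c: True, f: True}


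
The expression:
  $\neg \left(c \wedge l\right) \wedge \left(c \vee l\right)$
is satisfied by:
  {l: True, c: False}
  {c: True, l: False}


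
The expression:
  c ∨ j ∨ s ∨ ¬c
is always true.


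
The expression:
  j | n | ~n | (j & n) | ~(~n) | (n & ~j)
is always true.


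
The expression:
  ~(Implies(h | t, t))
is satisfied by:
  {h: True, t: False}


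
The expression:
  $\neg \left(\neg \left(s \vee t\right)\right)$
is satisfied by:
  {t: True, s: True}
  {t: True, s: False}
  {s: True, t: False}


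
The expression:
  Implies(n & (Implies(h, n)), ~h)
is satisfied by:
  {h: False, n: False}
  {n: True, h: False}
  {h: True, n: False}


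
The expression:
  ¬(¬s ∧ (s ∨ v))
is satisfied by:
  {s: True, v: False}
  {v: False, s: False}
  {v: True, s: True}


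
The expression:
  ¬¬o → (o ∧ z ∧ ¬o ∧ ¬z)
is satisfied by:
  {o: False}


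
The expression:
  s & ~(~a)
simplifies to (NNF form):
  a & s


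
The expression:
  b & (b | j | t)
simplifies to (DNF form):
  b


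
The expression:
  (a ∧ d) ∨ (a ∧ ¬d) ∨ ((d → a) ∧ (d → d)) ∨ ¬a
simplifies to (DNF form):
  True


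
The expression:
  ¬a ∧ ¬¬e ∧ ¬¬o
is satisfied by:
  {e: True, o: True, a: False}


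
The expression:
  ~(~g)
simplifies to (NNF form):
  g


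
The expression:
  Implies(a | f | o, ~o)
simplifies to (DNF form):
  ~o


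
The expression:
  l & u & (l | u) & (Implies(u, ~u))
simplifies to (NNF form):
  False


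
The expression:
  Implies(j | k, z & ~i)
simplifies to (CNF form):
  (z | ~j) & (z | ~k) & (~i | ~j) & (~i | ~k)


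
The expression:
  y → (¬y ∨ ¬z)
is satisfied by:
  {z: False, y: False}
  {y: True, z: False}
  {z: True, y: False}


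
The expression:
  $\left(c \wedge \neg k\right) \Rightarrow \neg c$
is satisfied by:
  {k: True, c: False}
  {c: False, k: False}
  {c: True, k: True}


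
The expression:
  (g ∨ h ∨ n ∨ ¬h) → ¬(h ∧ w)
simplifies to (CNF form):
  ¬h ∨ ¬w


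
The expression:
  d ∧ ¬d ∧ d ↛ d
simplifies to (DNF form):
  False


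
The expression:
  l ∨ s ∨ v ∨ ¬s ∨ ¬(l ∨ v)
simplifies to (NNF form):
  True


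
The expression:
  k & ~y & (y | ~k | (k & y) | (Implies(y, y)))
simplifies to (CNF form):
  k & ~y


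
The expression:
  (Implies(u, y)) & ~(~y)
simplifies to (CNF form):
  y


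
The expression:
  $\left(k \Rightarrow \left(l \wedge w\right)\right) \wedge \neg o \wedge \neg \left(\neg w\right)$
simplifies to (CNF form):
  $w \wedge \neg o \wedge \left(l \vee \neg k\right)$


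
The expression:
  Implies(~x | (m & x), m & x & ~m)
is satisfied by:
  {x: True, m: False}


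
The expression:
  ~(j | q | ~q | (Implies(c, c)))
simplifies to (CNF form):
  False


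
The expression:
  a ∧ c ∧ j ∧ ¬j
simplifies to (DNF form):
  False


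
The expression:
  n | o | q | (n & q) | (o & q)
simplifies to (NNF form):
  n | o | q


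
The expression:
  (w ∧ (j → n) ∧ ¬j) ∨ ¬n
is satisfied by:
  {w: True, j: False, n: False}
  {j: False, n: False, w: False}
  {w: True, j: True, n: False}
  {j: True, w: False, n: False}
  {n: True, w: True, j: False}


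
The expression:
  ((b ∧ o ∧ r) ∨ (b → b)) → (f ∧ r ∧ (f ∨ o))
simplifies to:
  f ∧ r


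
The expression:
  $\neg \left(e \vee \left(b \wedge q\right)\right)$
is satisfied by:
  {q: False, e: False, b: False}
  {b: True, q: False, e: False}
  {q: True, b: False, e: False}


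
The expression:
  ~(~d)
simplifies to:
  d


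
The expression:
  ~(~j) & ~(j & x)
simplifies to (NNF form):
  j & ~x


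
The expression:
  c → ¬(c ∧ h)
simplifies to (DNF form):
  ¬c ∨ ¬h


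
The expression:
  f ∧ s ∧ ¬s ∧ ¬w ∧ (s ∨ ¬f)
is never true.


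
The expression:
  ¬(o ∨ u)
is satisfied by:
  {u: False, o: False}


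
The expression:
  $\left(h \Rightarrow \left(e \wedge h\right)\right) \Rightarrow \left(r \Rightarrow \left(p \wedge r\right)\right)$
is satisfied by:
  {p: True, h: True, e: False, r: False}
  {p: True, h: False, e: False, r: False}
  {p: True, e: True, h: True, r: False}
  {p: True, e: True, h: False, r: False}
  {h: True, p: False, e: False, r: False}
  {h: False, p: False, e: False, r: False}
  {e: True, h: True, p: False, r: False}
  {e: True, h: False, p: False, r: False}
  {r: True, p: True, h: True, e: False}
  {r: True, p: True, h: False, e: False}
  {r: True, p: True, e: True, h: True}
  {r: True, p: True, e: True, h: False}
  {r: True, h: True, e: False, p: False}


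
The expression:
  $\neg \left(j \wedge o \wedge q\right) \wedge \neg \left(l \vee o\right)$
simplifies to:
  $\neg l \wedge \neg o$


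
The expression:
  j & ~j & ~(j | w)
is never true.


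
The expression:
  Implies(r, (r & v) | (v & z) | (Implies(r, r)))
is always true.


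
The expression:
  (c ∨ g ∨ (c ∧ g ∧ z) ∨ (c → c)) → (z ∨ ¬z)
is always true.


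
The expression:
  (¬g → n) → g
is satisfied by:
  {g: True, n: False}
  {n: False, g: False}
  {n: True, g: True}


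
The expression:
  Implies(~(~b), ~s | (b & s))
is always true.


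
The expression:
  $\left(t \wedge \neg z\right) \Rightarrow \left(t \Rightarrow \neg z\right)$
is always true.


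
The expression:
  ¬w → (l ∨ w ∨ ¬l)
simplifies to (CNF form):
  True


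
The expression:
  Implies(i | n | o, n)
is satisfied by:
  {n: True, o: False, i: False}
  {n: True, i: True, o: False}
  {n: True, o: True, i: False}
  {n: True, i: True, o: True}
  {i: False, o: False, n: False}


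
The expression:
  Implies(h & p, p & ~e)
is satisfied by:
  {p: False, e: False, h: False}
  {h: True, p: False, e: False}
  {e: True, p: False, h: False}
  {h: True, e: True, p: False}
  {p: True, h: False, e: False}
  {h: True, p: True, e: False}
  {e: True, p: True, h: False}


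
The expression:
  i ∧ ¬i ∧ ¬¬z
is never true.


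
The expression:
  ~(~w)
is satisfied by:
  {w: True}


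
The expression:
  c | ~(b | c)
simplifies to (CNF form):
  c | ~b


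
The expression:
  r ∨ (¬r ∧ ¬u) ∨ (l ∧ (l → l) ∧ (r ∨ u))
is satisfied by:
  {r: True, l: True, u: False}
  {r: True, u: False, l: False}
  {l: True, u: False, r: False}
  {l: False, u: False, r: False}
  {r: True, l: True, u: True}
  {r: True, u: True, l: False}
  {l: True, u: True, r: False}


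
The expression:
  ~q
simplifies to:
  ~q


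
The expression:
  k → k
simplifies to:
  True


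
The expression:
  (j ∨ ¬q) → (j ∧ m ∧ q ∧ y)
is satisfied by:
  {y: True, m: True, q: True, j: False}
  {y: True, q: True, m: False, j: False}
  {m: True, q: True, y: False, j: False}
  {q: True, y: False, m: False, j: False}
  {j: True, y: True, m: True, q: True}


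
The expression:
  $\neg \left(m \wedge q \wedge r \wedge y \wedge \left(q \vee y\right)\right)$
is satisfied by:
  {m: False, q: False, y: False, r: False}
  {r: True, m: False, q: False, y: False}
  {y: True, m: False, q: False, r: False}
  {r: True, y: True, m: False, q: False}
  {q: True, r: False, m: False, y: False}
  {r: True, q: True, m: False, y: False}
  {y: True, q: True, r: False, m: False}
  {r: True, y: True, q: True, m: False}
  {m: True, y: False, q: False, r: False}
  {r: True, m: True, y: False, q: False}
  {y: True, m: True, r: False, q: False}
  {r: True, y: True, m: True, q: False}
  {q: True, m: True, y: False, r: False}
  {r: True, q: True, m: True, y: False}
  {y: True, q: True, m: True, r: False}


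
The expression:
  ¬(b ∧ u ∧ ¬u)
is always true.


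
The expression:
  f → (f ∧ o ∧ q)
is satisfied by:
  {q: True, o: True, f: False}
  {q: True, o: False, f: False}
  {o: True, q: False, f: False}
  {q: False, o: False, f: False}
  {f: True, q: True, o: True}


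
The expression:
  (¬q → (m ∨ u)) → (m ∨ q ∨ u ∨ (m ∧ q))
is always true.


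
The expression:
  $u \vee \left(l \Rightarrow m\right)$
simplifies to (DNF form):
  $m \vee u \vee \neg l$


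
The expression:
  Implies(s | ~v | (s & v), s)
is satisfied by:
  {v: True, s: True}
  {v: True, s: False}
  {s: True, v: False}


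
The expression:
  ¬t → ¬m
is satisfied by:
  {t: True, m: False}
  {m: False, t: False}
  {m: True, t: True}


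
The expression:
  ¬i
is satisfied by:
  {i: False}


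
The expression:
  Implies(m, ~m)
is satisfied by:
  {m: False}


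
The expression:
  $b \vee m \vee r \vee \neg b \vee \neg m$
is always true.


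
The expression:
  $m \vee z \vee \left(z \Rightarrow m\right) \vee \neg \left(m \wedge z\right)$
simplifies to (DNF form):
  $\text{True}$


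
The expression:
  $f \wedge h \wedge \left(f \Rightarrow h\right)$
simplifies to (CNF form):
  $f \wedge h$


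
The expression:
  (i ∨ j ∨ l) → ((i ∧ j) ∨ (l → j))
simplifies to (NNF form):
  j ∨ ¬l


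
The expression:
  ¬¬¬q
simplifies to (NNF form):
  ¬q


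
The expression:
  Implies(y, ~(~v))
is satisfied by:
  {v: True, y: False}
  {y: False, v: False}
  {y: True, v: True}


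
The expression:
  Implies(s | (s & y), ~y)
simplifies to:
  ~s | ~y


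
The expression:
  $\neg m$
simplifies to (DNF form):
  $\neg m$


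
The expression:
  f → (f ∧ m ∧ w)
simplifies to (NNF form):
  (m ∧ w) ∨ ¬f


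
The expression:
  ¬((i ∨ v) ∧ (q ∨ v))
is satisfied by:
  {q: False, v: False, i: False}
  {i: True, q: False, v: False}
  {q: True, i: False, v: False}


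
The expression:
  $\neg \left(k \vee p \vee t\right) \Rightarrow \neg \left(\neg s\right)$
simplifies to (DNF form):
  $k \vee p \vee s \vee t$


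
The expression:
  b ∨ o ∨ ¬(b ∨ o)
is always true.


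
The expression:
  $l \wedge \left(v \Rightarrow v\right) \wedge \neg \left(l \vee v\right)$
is never true.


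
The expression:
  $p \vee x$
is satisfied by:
  {x: True, p: True}
  {x: True, p: False}
  {p: True, x: False}


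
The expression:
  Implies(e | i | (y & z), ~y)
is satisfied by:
  {e: False, i: False, y: False, z: False}
  {z: True, e: False, i: False, y: False}
  {i: True, z: False, e: False, y: False}
  {z: True, i: True, e: False, y: False}
  {e: True, z: False, i: False, y: False}
  {z: True, e: True, i: False, y: False}
  {i: True, e: True, z: False, y: False}
  {z: True, i: True, e: True, y: False}
  {y: True, z: False, e: False, i: False}


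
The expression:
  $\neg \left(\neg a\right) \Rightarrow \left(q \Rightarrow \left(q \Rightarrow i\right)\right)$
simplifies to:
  $i \vee \neg a \vee \neg q$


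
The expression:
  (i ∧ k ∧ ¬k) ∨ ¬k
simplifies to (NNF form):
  ¬k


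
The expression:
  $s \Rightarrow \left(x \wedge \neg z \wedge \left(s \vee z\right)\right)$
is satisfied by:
  {x: True, z: False, s: False}
  {z: False, s: False, x: False}
  {x: True, z: True, s: False}
  {z: True, x: False, s: False}
  {s: True, x: True, z: False}


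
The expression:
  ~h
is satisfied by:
  {h: False}


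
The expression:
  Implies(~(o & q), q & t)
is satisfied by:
  {q: True, t: True, o: True}
  {q: True, t: True, o: False}
  {q: True, o: True, t: False}


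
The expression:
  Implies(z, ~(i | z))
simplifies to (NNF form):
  ~z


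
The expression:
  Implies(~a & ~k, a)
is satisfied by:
  {a: True, k: True}
  {a: True, k: False}
  {k: True, a: False}


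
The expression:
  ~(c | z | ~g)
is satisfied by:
  {g: True, z: False, c: False}


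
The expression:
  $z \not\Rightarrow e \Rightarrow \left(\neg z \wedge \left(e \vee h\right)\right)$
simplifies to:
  $e \vee \neg z$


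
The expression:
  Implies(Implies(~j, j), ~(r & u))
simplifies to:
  ~j | ~r | ~u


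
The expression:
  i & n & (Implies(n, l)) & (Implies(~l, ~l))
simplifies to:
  i & l & n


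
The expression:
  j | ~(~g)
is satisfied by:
  {g: True, j: True}
  {g: True, j: False}
  {j: True, g: False}


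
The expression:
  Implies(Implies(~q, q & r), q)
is always true.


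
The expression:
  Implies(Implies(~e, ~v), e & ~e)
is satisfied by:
  {v: True, e: False}


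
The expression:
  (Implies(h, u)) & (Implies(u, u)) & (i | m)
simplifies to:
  (i & u) | (m & u) | (i & ~h) | (m & ~h)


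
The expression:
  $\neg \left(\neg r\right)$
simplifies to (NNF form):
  $r$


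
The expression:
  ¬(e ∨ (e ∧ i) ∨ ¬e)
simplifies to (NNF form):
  False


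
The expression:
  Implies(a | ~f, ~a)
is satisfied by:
  {a: False}


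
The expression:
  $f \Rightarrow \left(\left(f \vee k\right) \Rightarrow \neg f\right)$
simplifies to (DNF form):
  $\neg f$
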